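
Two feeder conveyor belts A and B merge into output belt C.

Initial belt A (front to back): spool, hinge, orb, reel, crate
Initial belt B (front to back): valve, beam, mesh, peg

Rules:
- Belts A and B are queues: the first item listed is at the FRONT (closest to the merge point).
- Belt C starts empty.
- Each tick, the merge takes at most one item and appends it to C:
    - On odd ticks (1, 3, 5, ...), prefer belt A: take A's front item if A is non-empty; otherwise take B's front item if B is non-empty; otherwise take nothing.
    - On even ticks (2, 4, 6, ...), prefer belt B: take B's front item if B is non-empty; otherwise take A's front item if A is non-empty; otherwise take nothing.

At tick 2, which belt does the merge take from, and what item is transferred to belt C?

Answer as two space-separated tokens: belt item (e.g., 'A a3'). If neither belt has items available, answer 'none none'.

Answer: B valve

Derivation:
Tick 1: prefer A, take spool from A; A=[hinge,orb,reel,crate] B=[valve,beam,mesh,peg] C=[spool]
Tick 2: prefer B, take valve from B; A=[hinge,orb,reel,crate] B=[beam,mesh,peg] C=[spool,valve]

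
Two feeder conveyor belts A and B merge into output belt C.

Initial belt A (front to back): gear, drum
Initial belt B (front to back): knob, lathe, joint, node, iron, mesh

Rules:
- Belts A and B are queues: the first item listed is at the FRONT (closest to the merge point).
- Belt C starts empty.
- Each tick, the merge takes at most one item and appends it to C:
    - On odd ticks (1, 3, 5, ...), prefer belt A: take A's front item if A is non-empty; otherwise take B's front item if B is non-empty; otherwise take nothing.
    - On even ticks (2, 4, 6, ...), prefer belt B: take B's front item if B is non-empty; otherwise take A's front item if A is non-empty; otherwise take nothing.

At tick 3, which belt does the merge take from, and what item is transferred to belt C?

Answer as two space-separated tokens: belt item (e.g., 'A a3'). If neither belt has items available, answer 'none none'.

Tick 1: prefer A, take gear from A; A=[drum] B=[knob,lathe,joint,node,iron,mesh] C=[gear]
Tick 2: prefer B, take knob from B; A=[drum] B=[lathe,joint,node,iron,mesh] C=[gear,knob]
Tick 3: prefer A, take drum from A; A=[-] B=[lathe,joint,node,iron,mesh] C=[gear,knob,drum]

Answer: A drum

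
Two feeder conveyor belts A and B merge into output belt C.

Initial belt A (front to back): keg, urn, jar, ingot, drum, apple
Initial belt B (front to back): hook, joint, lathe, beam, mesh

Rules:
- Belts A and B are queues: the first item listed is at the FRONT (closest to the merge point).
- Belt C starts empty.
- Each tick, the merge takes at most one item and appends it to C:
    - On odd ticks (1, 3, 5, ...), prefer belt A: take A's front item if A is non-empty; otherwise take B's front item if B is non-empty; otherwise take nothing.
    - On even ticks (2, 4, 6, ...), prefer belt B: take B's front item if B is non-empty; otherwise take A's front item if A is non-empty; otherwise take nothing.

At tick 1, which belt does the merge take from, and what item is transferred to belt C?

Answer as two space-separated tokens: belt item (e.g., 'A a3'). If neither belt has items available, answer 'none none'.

Answer: A keg

Derivation:
Tick 1: prefer A, take keg from A; A=[urn,jar,ingot,drum,apple] B=[hook,joint,lathe,beam,mesh] C=[keg]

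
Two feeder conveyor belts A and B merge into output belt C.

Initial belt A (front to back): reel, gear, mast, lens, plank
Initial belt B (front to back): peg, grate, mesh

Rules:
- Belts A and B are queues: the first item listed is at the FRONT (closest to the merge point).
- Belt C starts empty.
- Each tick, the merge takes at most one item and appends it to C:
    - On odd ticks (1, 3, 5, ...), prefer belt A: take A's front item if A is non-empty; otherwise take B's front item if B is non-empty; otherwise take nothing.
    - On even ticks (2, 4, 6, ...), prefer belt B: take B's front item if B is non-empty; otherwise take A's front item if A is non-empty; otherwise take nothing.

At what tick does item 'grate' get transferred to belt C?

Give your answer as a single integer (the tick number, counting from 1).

Answer: 4

Derivation:
Tick 1: prefer A, take reel from A; A=[gear,mast,lens,plank] B=[peg,grate,mesh] C=[reel]
Tick 2: prefer B, take peg from B; A=[gear,mast,lens,plank] B=[grate,mesh] C=[reel,peg]
Tick 3: prefer A, take gear from A; A=[mast,lens,plank] B=[grate,mesh] C=[reel,peg,gear]
Tick 4: prefer B, take grate from B; A=[mast,lens,plank] B=[mesh] C=[reel,peg,gear,grate]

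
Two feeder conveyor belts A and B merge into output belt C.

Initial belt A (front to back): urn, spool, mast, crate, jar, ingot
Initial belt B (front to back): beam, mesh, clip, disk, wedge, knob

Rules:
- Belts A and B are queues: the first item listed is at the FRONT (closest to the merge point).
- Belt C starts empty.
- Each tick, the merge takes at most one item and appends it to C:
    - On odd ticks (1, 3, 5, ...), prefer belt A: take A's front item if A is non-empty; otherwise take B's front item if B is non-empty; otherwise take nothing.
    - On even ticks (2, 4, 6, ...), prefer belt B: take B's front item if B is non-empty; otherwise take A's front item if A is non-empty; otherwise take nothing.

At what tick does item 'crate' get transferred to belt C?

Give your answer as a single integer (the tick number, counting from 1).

Answer: 7

Derivation:
Tick 1: prefer A, take urn from A; A=[spool,mast,crate,jar,ingot] B=[beam,mesh,clip,disk,wedge,knob] C=[urn]
Tick 2: prefer B, take beam from B; A=[spool,mast,crate,jar,ingot] B=[mesh,clip,disk,wedge,knob] C=[urn,beam]
Tick 3: prefer A, take spool from A; A=[mast,crate,jar,ingot] B=[mesh,clip,disk,wedge,knob] C=[urn,beam,spool]
Tick 4: prefer B, take mesh from B; A=[mast,crate,jar,ingot] B=[clip,disk,wedge,knob] C=[urn,beam,spool,mesh]
Tick 5: prefer A, take mast from A; A=[crate,jar,ingot] B=[clip,disk,wedge,knob] C=[urn,beam,spool,mesh,mast]
Tick 6: prefer B, take clip from B; A=[crate,jar,ingot] B=[disk,wedge,knob] C=[urn,beam,spool,mesh,mast,clip]
Tick 7: prefer A, take crate from A; A=[jar,ingot] B=[disk,wedge,knob] C=[urn,beam,spool,mesh,mast,clip,crate]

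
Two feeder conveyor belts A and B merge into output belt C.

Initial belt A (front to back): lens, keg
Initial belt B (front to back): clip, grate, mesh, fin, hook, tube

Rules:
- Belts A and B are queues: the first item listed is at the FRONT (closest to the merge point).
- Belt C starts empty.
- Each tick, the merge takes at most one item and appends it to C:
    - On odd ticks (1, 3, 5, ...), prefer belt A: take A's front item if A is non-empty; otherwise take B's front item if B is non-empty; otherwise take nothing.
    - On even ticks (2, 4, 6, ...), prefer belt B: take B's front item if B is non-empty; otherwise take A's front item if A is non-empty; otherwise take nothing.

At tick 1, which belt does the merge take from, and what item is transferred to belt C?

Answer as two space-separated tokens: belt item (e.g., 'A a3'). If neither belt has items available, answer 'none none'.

Tick 1: prefer A, take lens from A; A=[keg] B=[clip,grate,mesh,fin,hook,tube] C=[lens]

Answer: A lens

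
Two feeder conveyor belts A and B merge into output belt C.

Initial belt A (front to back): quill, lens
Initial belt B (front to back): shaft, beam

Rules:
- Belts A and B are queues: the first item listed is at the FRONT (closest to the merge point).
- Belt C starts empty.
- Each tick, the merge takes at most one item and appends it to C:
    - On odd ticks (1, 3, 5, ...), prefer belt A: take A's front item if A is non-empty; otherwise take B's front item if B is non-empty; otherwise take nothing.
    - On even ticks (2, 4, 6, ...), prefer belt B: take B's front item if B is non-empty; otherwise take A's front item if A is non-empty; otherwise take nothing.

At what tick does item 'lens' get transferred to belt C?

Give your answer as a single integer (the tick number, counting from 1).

Answer: 3

Derivation:
Tick 1: prefer A, take quill from A; A=[lens] B=[shaft,beam] C=[quill]
Tick 2: prefer B, take shaft from B; A=[lens] B=[beam] C=[quill,shaft]
Tick 3: prefer A, take lens from A; A=[-] B=[beam] C=[quill,shaft,lens]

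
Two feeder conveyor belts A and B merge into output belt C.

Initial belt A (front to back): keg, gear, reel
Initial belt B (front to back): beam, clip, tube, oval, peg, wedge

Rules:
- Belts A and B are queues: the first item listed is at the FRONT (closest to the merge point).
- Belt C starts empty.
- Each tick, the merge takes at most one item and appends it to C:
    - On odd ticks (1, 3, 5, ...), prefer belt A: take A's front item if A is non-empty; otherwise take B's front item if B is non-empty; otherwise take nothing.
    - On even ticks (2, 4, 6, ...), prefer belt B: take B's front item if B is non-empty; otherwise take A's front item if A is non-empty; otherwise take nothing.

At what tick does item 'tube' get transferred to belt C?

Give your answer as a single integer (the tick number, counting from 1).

Tick 1: prefer A, take keg from A; A=[gear,reel] B=[beam,clip,tube,oval,peg,wedge] C=[keg]
Tick 2: prefer B, take beam from B; A=[gear,reel] B=[clip,tube,oval,peg,wedge] C=[keg,beam]
Tick 3: prefer A, take gear from A; A=[reel] B=[clip,tube,oval,peg,wedge] C=[keg,beam,gear]
Tick 4: prefer B, take clip from B; A=[reel] B=[tube,oval,peg,wedge] C=[keg,beam,gear,clip]
Tick 5: prefer A, take reel from A; A=[-] B=[tube,oval,peg,wedge] C=[keg,beam,gear,clip,reel]
Tick 6: prefer B, take tube from B; A=[-] B=[oval,peg,wedge] C=[keg,beam,gear,clip,reel,tube]

Answer: 6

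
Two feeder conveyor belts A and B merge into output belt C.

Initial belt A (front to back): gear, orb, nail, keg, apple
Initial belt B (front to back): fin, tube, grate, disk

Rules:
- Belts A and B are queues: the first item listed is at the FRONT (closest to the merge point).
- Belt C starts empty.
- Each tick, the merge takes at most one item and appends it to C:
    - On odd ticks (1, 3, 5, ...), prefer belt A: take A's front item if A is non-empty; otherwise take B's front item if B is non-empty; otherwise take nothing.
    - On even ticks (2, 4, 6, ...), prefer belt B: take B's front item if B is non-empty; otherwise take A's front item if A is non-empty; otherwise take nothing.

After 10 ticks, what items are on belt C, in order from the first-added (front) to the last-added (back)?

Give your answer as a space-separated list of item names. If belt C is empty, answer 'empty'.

Answer: gear fin orb tube nail grate keg disk apple

Derivation:
Tick 1: prefer A, take gear from A; A=[orb,nail,keg,apple] B=[fin,tube,grate,disk] C=[gear]
Tick 2: prefer B, take fin from B; A=[orb,nail,keg,apple] B=[tube,grate,disk] C=[gear,fin]
Tick 3: prefer A, take orb from A; A=[nail,keg,apple] B=[tube,grate,disk] C=[gear,fin,orb]
Tick 4: prefer B, take tube from B; A=[nail,keg,apple] B=[grate,disk] C=[gear,fin,orb,tube]
Tick 5: prefer A, take nail from A; A=[keg,apple] B=[grate,disk] C=[gear,fin,orb,tube,nail]
Tick 6: prefer B, take grate from B; A=[keg,apple] B=[disk] C=[gear,fin,orb,tube,nail,grate]
Tick 7: prefer A, take keg from A; A=[apple] B=[disk] C=[gear,fin,orb,tube,nail,grate,keg]
Tick 8: prefer B, take disk from B; A=[apple] B=[-] C=[gear,fin,orb,tube,nail,grate,keg,disk]
Tick 9: prefer A, take apple from A; A=[-] B=[-] C=[gear,fin,orb,tube,nail,grate,keg,disk,apple]
Tick 10: prefer B, both empty, nothing taken; A=[-] B=[-] C=[gear,fin,orb,tube,nail,grate,keg,disk,apple]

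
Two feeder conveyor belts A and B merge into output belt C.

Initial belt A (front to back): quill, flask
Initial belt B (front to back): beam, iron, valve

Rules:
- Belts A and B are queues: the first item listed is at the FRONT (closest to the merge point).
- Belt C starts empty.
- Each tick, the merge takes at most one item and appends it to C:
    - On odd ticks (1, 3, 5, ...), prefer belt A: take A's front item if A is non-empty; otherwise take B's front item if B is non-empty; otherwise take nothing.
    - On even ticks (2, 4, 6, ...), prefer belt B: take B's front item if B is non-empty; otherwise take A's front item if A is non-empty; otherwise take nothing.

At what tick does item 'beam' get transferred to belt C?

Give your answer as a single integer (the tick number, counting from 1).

Tick 1: prefer A, take quill from A; A=[flask] B=[beam,iron,valve] C=[quill]
Tick 2: prefer B, take beam from B; A=[flask] B=[iron,valve] C=[quill,beam]

Answer: 2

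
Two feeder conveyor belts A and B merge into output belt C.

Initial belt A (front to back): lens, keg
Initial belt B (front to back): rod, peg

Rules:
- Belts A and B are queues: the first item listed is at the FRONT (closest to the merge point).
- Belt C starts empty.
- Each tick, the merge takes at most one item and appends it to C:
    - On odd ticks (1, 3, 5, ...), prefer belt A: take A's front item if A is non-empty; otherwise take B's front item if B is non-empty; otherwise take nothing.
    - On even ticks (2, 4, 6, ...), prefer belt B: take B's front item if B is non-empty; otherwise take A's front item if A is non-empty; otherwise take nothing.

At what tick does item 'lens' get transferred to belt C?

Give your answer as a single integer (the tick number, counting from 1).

Answer: 1

Derivation:
Tick 1: prefer A, take lens from A; A=[keg] B=[rod,peg] C=[lens]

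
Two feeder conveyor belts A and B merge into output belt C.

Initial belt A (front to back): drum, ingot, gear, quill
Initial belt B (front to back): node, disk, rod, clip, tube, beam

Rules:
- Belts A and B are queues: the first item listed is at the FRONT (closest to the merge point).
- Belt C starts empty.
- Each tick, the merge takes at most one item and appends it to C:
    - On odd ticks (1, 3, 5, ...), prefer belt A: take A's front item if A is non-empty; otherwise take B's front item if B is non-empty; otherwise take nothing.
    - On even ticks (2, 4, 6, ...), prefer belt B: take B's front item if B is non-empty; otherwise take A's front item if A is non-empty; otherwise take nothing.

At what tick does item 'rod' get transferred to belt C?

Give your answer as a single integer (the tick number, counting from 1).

Tick 1: prefer A, take drum from A; A=[ingot,gear,quill] B=[node,disk,rod,clip,tube,beam] C=[drum]
Tick 2: prefer B, take node from B; A=[ingot,gear,quill] B=[disk,rod,clip,tube,beam] C=[drum,node]
Tick 3: prefer A, take ingot from A; A=[gear,quill] B=[disk,rod,clip,tube,beam] C=[drum,node,ingot]
Tick 4: prefer B, take disk from B; A=[gear,quill] B=[rod,clip,tube,beam] C=[drum,node,ingot,disk]
Tick 5: prefer A, take gear from A; A=[quill] B=[rod,clip,tube,beam] C=[drum,node,ingot,disk,gear]
Tick 6: prefer B, take rod from B; A=[quill] B=[clip,tube,beam] C=[drum,node,ingot,disk,gear,rod]

Answer: 6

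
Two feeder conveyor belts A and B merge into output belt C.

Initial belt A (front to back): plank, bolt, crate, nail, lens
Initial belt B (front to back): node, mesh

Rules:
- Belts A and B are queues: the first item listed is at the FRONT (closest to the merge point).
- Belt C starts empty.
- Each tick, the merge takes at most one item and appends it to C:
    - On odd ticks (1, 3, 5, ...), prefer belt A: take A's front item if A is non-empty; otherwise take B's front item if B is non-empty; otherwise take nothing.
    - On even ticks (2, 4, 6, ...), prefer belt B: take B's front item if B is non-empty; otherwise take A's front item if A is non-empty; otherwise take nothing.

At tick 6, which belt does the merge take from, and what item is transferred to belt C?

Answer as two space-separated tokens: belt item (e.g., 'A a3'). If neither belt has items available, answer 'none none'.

Tick 1: prefer A, take plank from A; A=[bolt,crate,nail,lens] B=[node,mesh] C=[plank]
Tick 2: prefer B, take node from B; A=[bolt,crate,nail,lens] B=[mesh] C=[plank,node]
Tick 3: prefer A, take bolt from A; A=[crate,nail,lens] B=[mesh] C=[plank,node,bolt]
Tick 4: prefer B, take mesh from B; A=[crate,nail,lens] B=[-] C=[plank,node,bolt,mesh]
Tick 5: prefer A, take crate from A; A=[nail,lens] B=[-] C=[plank,node,bolt,mesh,crate]
Tick 6: prefer B, take nail from A; A=[lens] B=[-] C=[plank,node,bolt,mesh,crate,nail]

Answer: A nail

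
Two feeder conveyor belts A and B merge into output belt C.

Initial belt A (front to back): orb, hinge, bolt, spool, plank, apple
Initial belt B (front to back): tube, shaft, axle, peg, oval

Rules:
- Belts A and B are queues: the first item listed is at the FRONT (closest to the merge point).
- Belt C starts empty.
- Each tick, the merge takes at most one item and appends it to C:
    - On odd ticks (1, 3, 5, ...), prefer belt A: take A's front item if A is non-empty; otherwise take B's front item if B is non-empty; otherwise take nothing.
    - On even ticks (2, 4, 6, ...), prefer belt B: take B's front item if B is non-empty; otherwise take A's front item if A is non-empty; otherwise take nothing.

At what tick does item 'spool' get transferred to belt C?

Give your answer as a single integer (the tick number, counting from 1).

Tick 1: prefer A, take orb from A; A=[hinge,bolt,spool,plank,apple] B=[tube,shaft,axle,peg,oval] C=[orb]
Tick 2: prefer B, take tube from B; A=[hinge,bolt,spool,plank,apple] B=[shaft,axle,peg,oval] C=[orb,tube]
Tick 3: prefer A, take hinge from A; A=[bolt,spool,plank,apple] B=[shaft,axle,peg,oval] C=[orb,tube,hinge]
Tick 4: prefer B, take shaft from B; A=[bolt,spool,plank,apple] B=[axle,peg,oval] C=[orb,tube,hinge,shaft]
Tick 5: prefer A, take bolt from A; A=[spool,plank,apple] B=[axle,peg,oval] C=[orb,tube,hinge,shaft,bolt]
Tick 6: prefer B, take axle from B; A=[spool,plank,apple] B=[peg,oval] C=[orb,tube,hinge,shaft,bolt,axle]
Tick 7: prefer A, take spool from A; A=[plank,apple] B=[peg,oval] C=[orb,tube,hinge,shaft,bolt,axle,spool]

Answer: 7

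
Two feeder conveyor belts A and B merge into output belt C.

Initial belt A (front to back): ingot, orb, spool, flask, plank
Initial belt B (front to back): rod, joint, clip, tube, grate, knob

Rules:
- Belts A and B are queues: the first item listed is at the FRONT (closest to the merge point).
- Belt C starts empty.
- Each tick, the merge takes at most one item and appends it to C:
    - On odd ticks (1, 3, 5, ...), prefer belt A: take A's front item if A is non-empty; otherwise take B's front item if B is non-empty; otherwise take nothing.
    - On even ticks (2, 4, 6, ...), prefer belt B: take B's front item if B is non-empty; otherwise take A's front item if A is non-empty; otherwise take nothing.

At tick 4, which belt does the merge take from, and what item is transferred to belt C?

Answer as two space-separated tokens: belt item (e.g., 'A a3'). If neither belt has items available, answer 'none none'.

Tick 1: prefer A, take ingot from A; A=[orb,spool,flask,plank] B=[rod,joint,clip,tube,grate,knob] C=[ingot]
Tick 2: prefer B, take rod from B; A=[orb,spool,flask,plank] B=[joint,clip,tube,grate,knob] C=[ingot,rod]
Tick 3: prefer A, take orb from A; A=[spool,flask,plank] B=[joint,clip,tube,grate,knob] C=[ingot,rod,orb]
Tick 4: prefer B, take joint from B; A=[spool,flask,plank] B=[clip,tube,grate,knob] C=[ingot,rod,orb,joint]

Answer: B joint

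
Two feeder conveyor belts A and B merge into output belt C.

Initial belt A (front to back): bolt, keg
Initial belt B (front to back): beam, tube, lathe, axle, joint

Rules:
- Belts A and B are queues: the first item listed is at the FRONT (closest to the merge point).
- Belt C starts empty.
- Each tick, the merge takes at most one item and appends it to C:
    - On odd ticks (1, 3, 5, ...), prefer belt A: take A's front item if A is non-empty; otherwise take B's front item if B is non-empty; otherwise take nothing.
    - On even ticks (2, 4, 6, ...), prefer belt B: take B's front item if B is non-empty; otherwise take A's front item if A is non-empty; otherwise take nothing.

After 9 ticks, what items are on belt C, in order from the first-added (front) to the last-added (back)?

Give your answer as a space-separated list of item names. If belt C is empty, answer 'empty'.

Answer: bolt beam keg tube lathe axle joint

Derivation:
Tick 1: prefer A, take bolt from A; A=[keg] B=[beam,tube,lathe,axle,joint] C=[bolt]
Tick 2: prefer B, take beam from B; A=[keg] B=[tube,lathe,axle,joint] C=[bolt,beam]
Tick 3: prefer A, take keg from A; A=[-] B=[tube,lathe,axle,joint] C=[bolt,beam,keg]
Tick 4: prefer B, take tube from B; A=[-] B=[lathe,axle,joint] C=[bolt,beam,keg,tube]
Tick 5: prefer A, take lathe from B; A=[-] B=[axle,joint] C=[bolt,beam,keg,tube,lathe]
Tick 6: prefer B, take axle from B; A=[-] B=[joint] C=[bolt,beam,keg,tube,lathe,axle]
Tick 7: prefer A, take joint from B; A=[-] B=[-] C=[bolt,beam,keg,tube,lathe,axle,joint]
Tick 8: prefer B, both empty, nothing taken; A=[-] B=[-] C=[bolt,beam,keg,tube,lathe,axle,joint]
Tick 9: prefer A, both empty, nothing taken; A=[-] B=[-] C=[bolt,beam,keg,tube,lathe,axle,joint]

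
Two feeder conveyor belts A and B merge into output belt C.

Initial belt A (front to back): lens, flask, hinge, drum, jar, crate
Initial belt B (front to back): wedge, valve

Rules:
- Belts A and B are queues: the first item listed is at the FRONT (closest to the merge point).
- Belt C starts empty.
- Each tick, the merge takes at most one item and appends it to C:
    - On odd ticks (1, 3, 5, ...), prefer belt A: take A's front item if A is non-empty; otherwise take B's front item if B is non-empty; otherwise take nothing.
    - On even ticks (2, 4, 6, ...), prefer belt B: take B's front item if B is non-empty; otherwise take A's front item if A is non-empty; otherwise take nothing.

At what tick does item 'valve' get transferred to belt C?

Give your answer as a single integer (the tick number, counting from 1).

Answer: 4

Derivation:
Tick 1: prefer A, take lens from A; A=[flask,hinge,drum,jar,crate] B=[wedge,valve] C=[lens]
Tick 2: prefer B, take wedge from B; A=[flask,hinge,drum,jar,crate] B=[valve] C=[lens,wedge]
Tick 3: prefer A, take flask from A; A=[hinge,drum,jar,crate] B=[valve] C=[lens,wedge,flask]
Tick 4: prefer B, take valve from B; A=[hinge,drum,jar,crate] B=[-] C=[lens,wedge,flask,valve]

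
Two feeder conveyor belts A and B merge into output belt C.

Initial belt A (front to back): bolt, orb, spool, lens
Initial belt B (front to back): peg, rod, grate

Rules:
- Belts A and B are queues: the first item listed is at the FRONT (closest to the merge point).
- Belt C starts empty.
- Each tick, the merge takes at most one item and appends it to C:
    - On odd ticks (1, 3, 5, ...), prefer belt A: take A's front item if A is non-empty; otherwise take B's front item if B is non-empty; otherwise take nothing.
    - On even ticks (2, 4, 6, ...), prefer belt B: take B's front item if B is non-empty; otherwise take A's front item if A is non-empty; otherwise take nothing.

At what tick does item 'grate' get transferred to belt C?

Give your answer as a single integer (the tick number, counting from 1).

Answer: 6

Derivation:
Tick 1: prefer A, take bolt from A; A=[orb,spool,lens] B=[peg,rod,grate] C=[bolt]
Tick 2: prefer B, take peg from B; A=[orb,spool,lens] B=[rod,grate] C=[bolt,peg]
Tick 3: prefer A, take orb from A; A=[spool,lens] B=[rod,grate] C=[bolt,peg,orb]
Tick 4: prefer B, take rod from B; A=[spool,lens] B=[grate] C=[bolt,peg,orb,rod]
Tick 5: prefer A, take spool from A; A=[lens] B=[grate] C=[bolt,peg,orb,rod,spool]
Tick 6: prefer B, take grate from B; A=[lens] B=[-] C=[bolt,peg,orb,rod,spool,grate]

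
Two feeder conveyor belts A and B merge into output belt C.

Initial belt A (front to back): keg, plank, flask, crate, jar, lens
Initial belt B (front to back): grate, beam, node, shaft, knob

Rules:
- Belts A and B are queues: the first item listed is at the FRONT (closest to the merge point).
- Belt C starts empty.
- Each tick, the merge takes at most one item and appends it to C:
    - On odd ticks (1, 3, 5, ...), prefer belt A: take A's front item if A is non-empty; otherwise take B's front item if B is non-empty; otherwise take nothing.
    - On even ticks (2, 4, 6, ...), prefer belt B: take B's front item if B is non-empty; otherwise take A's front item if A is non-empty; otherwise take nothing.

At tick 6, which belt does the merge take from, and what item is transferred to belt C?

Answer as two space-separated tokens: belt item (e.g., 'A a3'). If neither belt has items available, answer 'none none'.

Tick 1: prefer A, take keg from A; A=[plank,flask,crate,jar,lens] B=[grate,beam,node,shaft,knob] C=[keg]
Tick 2: prefer B, take grate from B; A=[plank,flask,crate,jar,lens] B=[beam,node,shaft,knob] C=[keg,grate]
Tick 3: prefer A, take plank from A; A=[flask,crate,jar,lens] B=[beam,node,shaft,knob] C=[keg,grate,plank]
Tick 4: prefer B, take beam from B; A=[flask,crate,jar,lens] B=[node,shaft,knob] C=[keg,grate,plank,beam]
Tick 5: prefer A, take flask from A; A=[crate,jar,lens] B=[node,shaft,knob] C=[keg,grate,plank,beam,flask]
Tick 6: prefer B, take node from B; A=[crate,jar,lens] B=[shaft,knob] C=[keg,grate,plank,beam,flask,node]

Answer: B node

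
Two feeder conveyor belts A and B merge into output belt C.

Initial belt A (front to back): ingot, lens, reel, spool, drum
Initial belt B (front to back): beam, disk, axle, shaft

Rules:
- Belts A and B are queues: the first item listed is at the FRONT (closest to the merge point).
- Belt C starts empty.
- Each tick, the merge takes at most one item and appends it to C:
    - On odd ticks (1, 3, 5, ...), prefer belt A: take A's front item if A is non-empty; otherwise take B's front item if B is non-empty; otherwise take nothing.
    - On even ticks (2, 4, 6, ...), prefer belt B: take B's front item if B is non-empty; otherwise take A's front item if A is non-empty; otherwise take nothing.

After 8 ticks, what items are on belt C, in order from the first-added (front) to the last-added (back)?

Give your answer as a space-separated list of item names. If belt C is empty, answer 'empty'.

Tick 1: prefer A, take ingot from A; A=[lens,reel,spool,drum] B=[beam,disk,axle,shaft] C=[ingot]
Tick 2: prefer B, take beam from B; A=[lens,reel,spool,drum] B=[disk,axle,shaft] C=[ingot,beam]
Tick 3: prefer A, take lens from A; A=[reel,spool,drum] B=[disk,axle,shaft] C=[ingot,beam,lens]
Tick 4: prefer B, take disk from B; A=[reel,spool,drum] B=[axle,shaft] C=[ingot,beam,lens,disk]
Tick 5: prefer A, take reel from A; A=[spool,drum] B=[axle,shaft] C=[ingot,beam,lens,disk,reel]
Tick 6: prefer B, take axle from B; A=[spool,drum] B=[shaft] C=[ingot,beam,lens,disk,reel,axle]
Tick 7: prefer A, take spool from A; A=[drum] B=[shaft] C=[ingot,beam,lens,disk,reel,axle,spool]
Tick 8: prefer B, take shaft from B; A=[drum] B=[-] C=[ingot,beam,lens,disk,reel,axle,spool,shaft]

Answer: ingot beam lens disk reel axle spool shaft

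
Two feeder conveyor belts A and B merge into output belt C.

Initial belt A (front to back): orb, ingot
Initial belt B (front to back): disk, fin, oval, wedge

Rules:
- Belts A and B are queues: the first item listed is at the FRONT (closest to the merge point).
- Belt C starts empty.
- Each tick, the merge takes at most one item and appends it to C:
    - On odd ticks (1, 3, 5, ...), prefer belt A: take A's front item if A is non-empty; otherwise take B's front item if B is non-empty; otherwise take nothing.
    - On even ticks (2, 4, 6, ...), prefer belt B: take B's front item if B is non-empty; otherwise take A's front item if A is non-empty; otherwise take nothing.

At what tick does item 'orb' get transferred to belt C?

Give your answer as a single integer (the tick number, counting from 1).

Tick 1: prefer A, take orb from A; A=[ingot] B=[disk,fin,oval,wedge] C=[orb]

Answer: 1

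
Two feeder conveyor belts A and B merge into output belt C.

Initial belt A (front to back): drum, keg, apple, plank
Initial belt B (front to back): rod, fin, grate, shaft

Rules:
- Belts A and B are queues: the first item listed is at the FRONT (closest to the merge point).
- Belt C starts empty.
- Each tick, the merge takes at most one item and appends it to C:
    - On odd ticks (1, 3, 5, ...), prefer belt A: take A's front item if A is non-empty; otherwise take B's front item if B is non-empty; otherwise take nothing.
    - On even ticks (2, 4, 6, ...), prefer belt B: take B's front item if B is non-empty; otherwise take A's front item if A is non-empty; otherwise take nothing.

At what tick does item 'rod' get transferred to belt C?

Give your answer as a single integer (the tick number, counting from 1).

Tick 1: prefer A, take drum from A; A=[keg,apple,plank] B=[rod,fin,grate,shaft] C=[drum]
Tick 2: prefer B, take rod from B; A=[keg,apple,plank] B=[fin,grate,shaft] C=[drum,rod]

Answer: 2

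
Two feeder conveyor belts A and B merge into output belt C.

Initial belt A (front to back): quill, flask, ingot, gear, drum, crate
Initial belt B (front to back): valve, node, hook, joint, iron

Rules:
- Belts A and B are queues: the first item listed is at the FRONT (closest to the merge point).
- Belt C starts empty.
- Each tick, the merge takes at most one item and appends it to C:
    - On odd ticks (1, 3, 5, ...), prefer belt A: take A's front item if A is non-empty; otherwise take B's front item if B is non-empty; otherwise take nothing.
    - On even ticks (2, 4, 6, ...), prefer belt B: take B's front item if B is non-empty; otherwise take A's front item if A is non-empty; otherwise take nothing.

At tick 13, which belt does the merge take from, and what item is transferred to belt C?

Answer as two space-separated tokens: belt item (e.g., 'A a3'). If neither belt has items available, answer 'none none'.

Answer: none none

Derivation:
Tick 1: prefer A, take quill from A; A=[flask,ingot,gear,drum,crate] B=[valve,node,hook,joint,iron] C=[quill]
Tick 2: prefer B, take valve from B; A=[flask,ingot,gear,drum,crate] B=[node,hook,joint,iron] C=[quill,valve]
Tick 3: prefer A, take flask from A; A=[ingot,gear,drum,crate] B=[node,hook,joint,iron] C=[quill,valve,flask]
Tick 4: prefer B, take node from B; A=[ingot,gear,drum,crate] B=[hook,joint,iron] C=[quill,valve,flask,node]
Tick 5: prefer A, take ingot from A; A=[gear,drum,crate] B=[hook,joint,iron] C=[quill,valve,flask,node,ingot]
Tick 6: prefer B, take hook from B; A=[gear,drum,crate] B=[joint,iron] C=[quill,valve,flask,node,ingot,hook]
Tick 7: prefer A, take gear from A; A=[drum,crate] B=[joint,iron] C=[quill,valve,flask,node,ingot,hook,gear]
Tick 8: prefer B, take joint from B; A=[drum,crate] B=[iron] C=[quill,valve,flask,node,ingot,hook,gear,joint]
Tick 9: prefer A, take drum from A; A=[crate] B=[iron] C=[quill,valve,flask,node,ingot,hook,gear,joint,drum]
Tick 10: prefer B, take iron from B; A=[crate] B=[-] C=[quill,valve,flask,node,ingot,hook,gear,joint,drum,iron]
Tick 11: prefer A, take crate from A; A=[-] B=[-] C=[quill,valve,flask,node,ingot,hook,gear,joint,drum,iron,crate]
Tick 12: prefer B, both empty, nothing taken; A=[-] B=[-] C=[quill,valve,flask,node,ingot,hook,gear,joint,drum,iron,crate]
Tick 13: prefer A, both empty, nothing taken; A=[-] B=[-] C=[quill,valve,flask,node,ingot,hook,gear,joint,drum,iron,crate]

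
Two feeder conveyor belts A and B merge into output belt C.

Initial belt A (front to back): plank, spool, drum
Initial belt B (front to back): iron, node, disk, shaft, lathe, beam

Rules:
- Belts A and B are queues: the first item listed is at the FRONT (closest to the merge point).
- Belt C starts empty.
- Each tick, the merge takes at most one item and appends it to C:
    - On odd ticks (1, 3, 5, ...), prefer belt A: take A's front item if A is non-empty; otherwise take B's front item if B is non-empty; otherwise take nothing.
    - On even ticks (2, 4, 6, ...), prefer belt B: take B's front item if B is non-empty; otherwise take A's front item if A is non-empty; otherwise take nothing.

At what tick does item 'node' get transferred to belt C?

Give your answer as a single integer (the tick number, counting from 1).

Tick 1: prefer A, take plank from A; A=[spool,drum] B=[iron,node,disk,shaft,lathe,beam] C=[plank]
Tick 2: prefer B, take iron from B; A=[spool,drum] B=[node,disk,shaft,lathe,beam] C=[plank,iron]
Tick 3: prefer A, take spool from A; A=[drum] B=[node,disk,shaft,lathe,beam] C=[plank,iron,spool]
Tick 4: prefer B, take node from B; A=[drum] B=[disk,shaft,lathe,beam] C=[plank,iron,spool,node]

Answer: 4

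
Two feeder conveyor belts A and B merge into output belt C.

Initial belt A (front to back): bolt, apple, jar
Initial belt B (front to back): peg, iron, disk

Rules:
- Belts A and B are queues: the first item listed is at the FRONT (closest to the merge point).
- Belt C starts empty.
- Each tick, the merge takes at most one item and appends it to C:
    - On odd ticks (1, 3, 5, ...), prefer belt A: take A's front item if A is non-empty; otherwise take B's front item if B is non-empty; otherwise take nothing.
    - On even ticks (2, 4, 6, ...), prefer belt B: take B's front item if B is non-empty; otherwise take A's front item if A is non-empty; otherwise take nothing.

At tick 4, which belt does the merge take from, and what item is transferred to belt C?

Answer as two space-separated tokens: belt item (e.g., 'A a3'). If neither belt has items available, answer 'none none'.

Tick 1: prefer A, take bolt from A; A=[apple,jar] B=[peg,iron,disk] C=[bolt]
Tick 2: prefer B, take peg from B; A=[apple,jar] B=[iron,disk] C=[bolt,peg]
Tick 3: prefer A, take apple from A; A=[jar] B=[iron,disk] C=[bolt,peg,apple]
Tick 4: prefer B, take iron from B; A=[jar] B=[disk] C=[bolt,peg,apple,iron]

Answer: B iron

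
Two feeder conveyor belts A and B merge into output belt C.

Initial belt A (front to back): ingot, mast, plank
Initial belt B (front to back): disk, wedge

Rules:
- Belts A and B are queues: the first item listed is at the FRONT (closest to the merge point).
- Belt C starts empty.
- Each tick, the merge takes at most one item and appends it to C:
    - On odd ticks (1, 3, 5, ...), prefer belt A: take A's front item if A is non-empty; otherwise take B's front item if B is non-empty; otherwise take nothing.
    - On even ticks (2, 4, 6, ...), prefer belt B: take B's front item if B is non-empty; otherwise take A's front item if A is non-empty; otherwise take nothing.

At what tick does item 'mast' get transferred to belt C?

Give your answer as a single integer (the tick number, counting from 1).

Answer: 3

Derivation:
Tick 1: prefer A, take ingot from A; A=[mast,plank] B=[disk,wedge] C=[ingot]
Tick 2: prefer B, take disk from B; A=[mast,plank] B=[wedge] C=[ingot,disk]
Tick 3: prefer A, take mast from A; A=[plank] B=[wedge] C=[ingot,disk,mast]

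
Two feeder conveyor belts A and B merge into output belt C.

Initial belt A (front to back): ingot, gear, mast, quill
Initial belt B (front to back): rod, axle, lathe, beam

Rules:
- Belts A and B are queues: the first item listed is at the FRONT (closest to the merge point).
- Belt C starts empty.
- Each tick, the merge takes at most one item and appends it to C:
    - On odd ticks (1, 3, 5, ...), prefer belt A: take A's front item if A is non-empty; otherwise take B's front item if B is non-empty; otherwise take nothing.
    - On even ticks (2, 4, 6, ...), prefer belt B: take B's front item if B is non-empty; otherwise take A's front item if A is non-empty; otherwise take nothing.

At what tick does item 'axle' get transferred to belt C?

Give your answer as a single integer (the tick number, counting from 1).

Answer: 4

Derivation:
Tick 1: prefer A, take ingot from A; A=[gear,mast,quill] B=[rod,axle,lathe,beam] C=[ingot]
Tick 2: prefer B, take rod from B; A=[gear,mast,quill] B=[axle,lathe,beam] C=[ingot,rod]
Tick 3: prefer A, take gear from A; A=[mast,quill] B=[axle,lathe,beam] C=[ingot,rod,gear]
Tick 4: prefer B, take axle from B; A=[mast,quill] B=[lathe,beam] C=[ingot,rod,gear,axle]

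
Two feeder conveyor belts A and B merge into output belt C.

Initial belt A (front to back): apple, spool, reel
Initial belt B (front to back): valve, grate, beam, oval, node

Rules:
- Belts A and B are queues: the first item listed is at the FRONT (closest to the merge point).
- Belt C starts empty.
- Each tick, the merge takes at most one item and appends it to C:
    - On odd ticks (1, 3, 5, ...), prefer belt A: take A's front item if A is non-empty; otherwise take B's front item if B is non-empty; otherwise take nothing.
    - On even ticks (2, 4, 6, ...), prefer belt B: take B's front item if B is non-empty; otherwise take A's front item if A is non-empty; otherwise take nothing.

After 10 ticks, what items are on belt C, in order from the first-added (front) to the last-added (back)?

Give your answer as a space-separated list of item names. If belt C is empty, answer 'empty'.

Tick 1: prefer A, take apple from A; A=[spool,reel] B=[valve,grate,beam,oval,node] C=[apple]
Tick 2: prefer B, take valve from B; A=[spool,reel] B=[grate,beam,oval,node] C=[apple,valve]
Tick 3: prefer A, take spool from A; A=[reel] B=[grate,beam,oval,node] C=[apple,valve,spool]
Tick 4: prefer B, take grate from B; A=[reel] B=[beam,oval,node] C=[apple,valve,spool,grate]
Tick 5: prefer A, take reel from A; A=[-] B=[beam,oval,node] C=[apple,valve,spool,grate,reel]
Tick 6: prefer B, take beam from B; A=[-] B=[oval,node] C=[apple,valve,spool,grate,reel,beam]
Tick 7: prefer A, take oval from B; A=[-] B=[node] C=[apple,valve,spool,grate,reel,beam,oval]
Tick 8: prefer B, take node from B; A=[-] B=[-] C=[apple,valve,spool,grate,reel,beam,oval,node]
Tick 9: prefer A, both empty, nothing taken; A=[-] B=[-] C=[apple,valve,spool,grate,reel,beam,oval,node]
Tick 10: prefer B, both empty, nothing taken; A=[-] B=[-] C=[apple,valve,spool,grate,reel,beam,oval,node]

Answer: apple valve spool grate reel beam oval node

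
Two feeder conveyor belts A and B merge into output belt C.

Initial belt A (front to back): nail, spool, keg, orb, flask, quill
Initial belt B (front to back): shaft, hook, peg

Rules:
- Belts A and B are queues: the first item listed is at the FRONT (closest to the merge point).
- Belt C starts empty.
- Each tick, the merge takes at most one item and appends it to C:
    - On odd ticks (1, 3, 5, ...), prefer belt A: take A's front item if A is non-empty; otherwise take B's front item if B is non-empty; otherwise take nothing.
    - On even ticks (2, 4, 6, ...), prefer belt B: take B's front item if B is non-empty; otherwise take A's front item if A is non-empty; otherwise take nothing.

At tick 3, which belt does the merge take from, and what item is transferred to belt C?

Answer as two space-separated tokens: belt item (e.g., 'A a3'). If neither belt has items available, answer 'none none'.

Answer: A spool

Derivation:
Tick 1: prefer A, take nail from A; A=[spool,keg,orb,flask,quill] B=[shaft,hook,peg] C=[nail]
Tick 2: prefer B, take shaft from B; A=[spool,keg,orb,flask,quill] B=[hook,peg] C=[nail,shaft]
Tick 3: prefer A, take spool from A; A=[keg,orb,flask,quill] B=[hook,peg] C=[nail,shaft,spool]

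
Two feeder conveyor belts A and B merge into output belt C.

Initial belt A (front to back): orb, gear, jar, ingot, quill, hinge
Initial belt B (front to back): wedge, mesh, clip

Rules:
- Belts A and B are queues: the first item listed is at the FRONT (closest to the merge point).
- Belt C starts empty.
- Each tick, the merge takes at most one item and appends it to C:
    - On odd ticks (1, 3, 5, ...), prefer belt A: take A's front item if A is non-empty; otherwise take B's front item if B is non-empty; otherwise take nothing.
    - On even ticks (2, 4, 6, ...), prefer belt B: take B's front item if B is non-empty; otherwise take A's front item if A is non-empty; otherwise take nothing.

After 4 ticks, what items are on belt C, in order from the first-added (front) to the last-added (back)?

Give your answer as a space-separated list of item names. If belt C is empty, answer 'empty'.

Answer: orb wedge gear mesh

Derivation:
Tick 1: prefer A, take orb from A; A=[gear,jar,ingot,quill,hinge] B=[wedge,mesh,clip] C=[orb]
Tick 2: prefer B, take wedge from B; A=[gear,jar,ingot,quill,hinge] B=[mesh,clip] C=[orb,wedge]
Tick 3: prefer A, take gear from A; A=[jar,ingot,quill,hinge] B=[mesh,clip] C=[orb,wedge,gear]
Tick 4: prefer B, take mesh from B; A=[jar,ingot,quill,hinge] B=[clip] C=[orb,wedge,gear,mesh]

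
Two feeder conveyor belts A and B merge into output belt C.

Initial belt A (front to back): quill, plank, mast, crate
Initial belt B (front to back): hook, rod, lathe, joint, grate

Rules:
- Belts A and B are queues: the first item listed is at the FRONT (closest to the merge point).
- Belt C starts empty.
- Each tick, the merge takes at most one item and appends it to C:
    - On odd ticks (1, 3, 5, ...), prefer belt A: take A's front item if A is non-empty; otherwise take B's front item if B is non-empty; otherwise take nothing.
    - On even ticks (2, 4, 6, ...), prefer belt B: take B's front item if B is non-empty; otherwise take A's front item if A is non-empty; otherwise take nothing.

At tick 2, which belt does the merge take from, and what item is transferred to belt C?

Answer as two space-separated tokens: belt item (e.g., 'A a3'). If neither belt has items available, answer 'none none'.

Tick 1: prefer A, take quill from A; A=[plank,mast,crate] B=[hook,rod,lathe,joint,grate] C=[quill]
Tick 2: prefer B, take hook from B; A=[plank,mast,crate] B=[rod,lathe,joint,grate] C=[quill,hook]

Answer: B hook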